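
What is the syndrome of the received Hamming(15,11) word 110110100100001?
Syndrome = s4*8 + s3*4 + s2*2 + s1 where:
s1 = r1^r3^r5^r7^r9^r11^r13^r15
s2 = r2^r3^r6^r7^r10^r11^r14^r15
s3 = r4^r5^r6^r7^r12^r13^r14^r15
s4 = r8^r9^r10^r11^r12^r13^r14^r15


s1=0, s2=0, s3=0, s4=0

Syndrome = 0 (no error)


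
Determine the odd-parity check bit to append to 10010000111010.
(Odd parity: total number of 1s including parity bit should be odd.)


Number of 1s in data: 6
Parity bit: 1

1


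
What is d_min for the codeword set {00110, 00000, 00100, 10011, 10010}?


Comparing all pairs, minimum distance: 1
Can detect 0 errors, correct 0 errors

1


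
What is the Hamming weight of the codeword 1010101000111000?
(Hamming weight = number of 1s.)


Counting 1s in 1010101000111000

7


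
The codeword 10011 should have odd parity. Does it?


Number of 1s: 3

Yes, parity is correct (3 ones)


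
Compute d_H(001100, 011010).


XOR: 010110
Count of 1s: 3

3


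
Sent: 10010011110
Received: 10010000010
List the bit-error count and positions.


XOR: 00000011100

3 error(s) at position(s): 6, 7, 8


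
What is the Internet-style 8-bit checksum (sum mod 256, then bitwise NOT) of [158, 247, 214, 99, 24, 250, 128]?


Sum = 1120 mod 256 = 96
Complement = 159

159


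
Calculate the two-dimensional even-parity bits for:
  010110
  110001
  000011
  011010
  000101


Row parities: 11010
Column parities: 111011

Row P: 11010, Col P: 111011, Corner: 1


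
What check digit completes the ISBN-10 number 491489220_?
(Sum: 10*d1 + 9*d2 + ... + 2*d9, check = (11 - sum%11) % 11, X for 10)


Weighted sum: 264
264 mod 11 = 0

Check digit: 0


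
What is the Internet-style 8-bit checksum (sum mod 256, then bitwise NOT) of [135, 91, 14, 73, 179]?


Sum = 492 mod 256 = 236
Complement = 19

19


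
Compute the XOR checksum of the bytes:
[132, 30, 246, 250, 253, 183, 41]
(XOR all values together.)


XOR chain: 132 ^ 30 ^ 246 ^ 250 ^ 253 ^ 183 ^ 41 = 245

245


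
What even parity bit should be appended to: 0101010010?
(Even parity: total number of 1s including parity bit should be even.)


Number of 1s in data: 4
Parity bit: 0

0


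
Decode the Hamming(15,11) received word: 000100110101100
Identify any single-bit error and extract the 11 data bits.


Syndrome = 0: no error detected

Data: 00010101100 (no errors)


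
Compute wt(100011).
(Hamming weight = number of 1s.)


Counting 1s in 100011

3


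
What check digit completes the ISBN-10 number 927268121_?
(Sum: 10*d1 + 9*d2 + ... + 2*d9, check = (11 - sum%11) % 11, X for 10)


Weighted sum: 266
266 mod 11 = 2

Check digit: 9


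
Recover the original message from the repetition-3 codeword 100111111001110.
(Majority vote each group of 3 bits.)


Groups: 100, 111, 111, 001, 110
Majority votes: 01101

01101


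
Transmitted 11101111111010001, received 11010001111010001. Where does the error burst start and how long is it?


XOR: 00111110000000000

Burst at position 2, length 5


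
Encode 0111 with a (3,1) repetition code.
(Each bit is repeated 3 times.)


Each bit -> 3 copies

000111111111


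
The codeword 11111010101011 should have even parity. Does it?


Number of 1s: 10

Yes, parity is correct (10 ones)


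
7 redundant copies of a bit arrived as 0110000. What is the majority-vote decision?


Ones: 2 out of 7
Threshold: 4

0 (2/7 voted 1)


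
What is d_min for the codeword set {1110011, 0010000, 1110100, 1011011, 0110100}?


Comparing all pairs, minimum distance: 1
Can detect 0 errors, correct 0 errors

1


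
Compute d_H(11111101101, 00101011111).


XOR: 11010110010
Count of 1s: 6

6


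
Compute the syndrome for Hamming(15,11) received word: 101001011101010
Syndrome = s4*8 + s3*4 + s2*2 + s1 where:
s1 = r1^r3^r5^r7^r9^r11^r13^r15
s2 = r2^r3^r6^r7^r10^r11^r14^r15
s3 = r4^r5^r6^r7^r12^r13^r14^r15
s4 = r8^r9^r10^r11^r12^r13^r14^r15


s1=1, s2=0, s3=1, s4=1

Syndrome = 13 (error at position 13)


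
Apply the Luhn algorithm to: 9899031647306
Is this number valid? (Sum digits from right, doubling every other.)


Luhn sum = 62
62 mod 10 = 2

Invalid (Luhn sum mod 10 = 2)


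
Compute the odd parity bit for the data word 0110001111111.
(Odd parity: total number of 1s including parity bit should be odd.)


Number of 1s in data: 9
Parity bit: 0

0


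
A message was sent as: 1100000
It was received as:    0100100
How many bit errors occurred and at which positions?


XOR: 1000100

2 error(s) at position(s): 0, 4


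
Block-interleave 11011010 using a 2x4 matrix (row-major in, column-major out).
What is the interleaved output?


Matrix:
  1101
  1010
Read columns: 11100110

11100110


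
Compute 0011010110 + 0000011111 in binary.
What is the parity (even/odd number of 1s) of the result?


0011010110 = 214
0000011111 = 31
Sum = 245 = 11110101
1s count = 6

even parity (6 ones in 11110101)


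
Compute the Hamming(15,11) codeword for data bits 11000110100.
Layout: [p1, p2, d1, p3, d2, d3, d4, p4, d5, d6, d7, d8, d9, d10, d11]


Parity bits: p1=0, p2=1, p3=0, p4=1

011010010110100


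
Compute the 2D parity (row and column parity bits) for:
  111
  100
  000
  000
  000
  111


Row parities: 110001
Column parities: 100

Row P: 110001, Col P: 100, Corner: 1


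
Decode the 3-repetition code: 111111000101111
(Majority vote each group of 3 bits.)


Groups: 111, 111, 000, 101, 111
Majority votes: 11011

11011


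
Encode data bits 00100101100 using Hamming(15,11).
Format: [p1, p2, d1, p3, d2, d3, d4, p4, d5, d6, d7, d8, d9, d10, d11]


Parity bits: p1=1, p2=0, p3=1, p4=1

100101010101100


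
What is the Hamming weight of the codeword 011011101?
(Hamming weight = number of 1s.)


Counting 1s in 011011101

6


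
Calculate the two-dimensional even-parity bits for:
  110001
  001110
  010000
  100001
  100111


Row parities: 11100
Column parities: 101001

Row P: 11100, Col P: 101001, Corner: 1


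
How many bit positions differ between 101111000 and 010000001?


XOR: 111111001
Count of 1s: 7

7


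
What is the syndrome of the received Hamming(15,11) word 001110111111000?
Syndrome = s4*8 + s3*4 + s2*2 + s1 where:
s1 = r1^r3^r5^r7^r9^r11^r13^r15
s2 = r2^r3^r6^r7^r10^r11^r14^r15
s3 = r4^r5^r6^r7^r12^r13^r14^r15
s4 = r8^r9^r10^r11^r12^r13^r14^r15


s1=1, s2=0, s3=0, s4=1

Syndrome = 9 (error at position 9)


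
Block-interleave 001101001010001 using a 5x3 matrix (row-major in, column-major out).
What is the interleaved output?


Matrix:
  001
  101
  001
  010
  001
Read columns: 010000001011101

010000001011101


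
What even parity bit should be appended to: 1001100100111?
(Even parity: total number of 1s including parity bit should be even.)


Number of 1s in data: 7
Parity bit: 1

1


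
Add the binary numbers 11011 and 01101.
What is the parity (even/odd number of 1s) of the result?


11011 = 27
01101 = 13
Sum = 40 = 101000
1s count = 2

even parity (2 ones in 101000)


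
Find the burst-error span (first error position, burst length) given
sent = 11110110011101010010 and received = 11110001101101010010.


XOR: 00000111110000000000

Burst at position 5, length 5


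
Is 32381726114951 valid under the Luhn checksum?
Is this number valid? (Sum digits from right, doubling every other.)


Luhn sum = 63
63 mod 10 = 3

Invalid (Luhn sum mod 10 = 3)


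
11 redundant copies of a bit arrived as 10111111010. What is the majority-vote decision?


Ones: 8 out of 11
Threshold: 6

1 (8/11 voted 1)


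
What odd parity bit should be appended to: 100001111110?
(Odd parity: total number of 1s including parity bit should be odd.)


Number of 1s in data: 7
Parity bit: 0

0


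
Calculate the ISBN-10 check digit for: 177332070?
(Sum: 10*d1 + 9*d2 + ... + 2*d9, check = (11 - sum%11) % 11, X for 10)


Weighted sum: 199
199 mod 11 = 1

Check digit: X


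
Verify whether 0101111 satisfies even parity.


Number of 1s: 5

No, parity error (5 ones)


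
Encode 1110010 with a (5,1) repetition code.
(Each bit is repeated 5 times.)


Each bit -> 5 copies

11111111111111100000000001111100000


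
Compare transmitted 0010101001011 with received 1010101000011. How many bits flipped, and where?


XOR: 1000000001000

2 error(s) at position(s): 0, 9


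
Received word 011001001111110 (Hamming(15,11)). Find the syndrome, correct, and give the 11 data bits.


Syndrome = 0: no error detected

Data: 10101111110 (no errors)


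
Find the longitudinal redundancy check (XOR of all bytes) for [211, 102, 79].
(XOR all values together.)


XOR chain: 211 ^ 102 ^ 79 = 250

250


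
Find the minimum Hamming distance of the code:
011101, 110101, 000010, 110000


Comparing all pairs, minimum distance: 2
Can detect 1 errors, correct 0 errors

2


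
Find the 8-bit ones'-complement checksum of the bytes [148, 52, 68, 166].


Sum = 434 mod 256 = 178
Complement = 77

77


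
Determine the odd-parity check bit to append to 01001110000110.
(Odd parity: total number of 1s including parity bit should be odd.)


Number of 1s in data: 6
Parity bit: 1

1


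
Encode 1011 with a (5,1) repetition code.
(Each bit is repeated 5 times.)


Each bit -> 5 copies

11111000001111111111


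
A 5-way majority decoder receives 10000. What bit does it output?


Ones: 1 out of 5
Threshold: 3

0 (1/5 voted 1)


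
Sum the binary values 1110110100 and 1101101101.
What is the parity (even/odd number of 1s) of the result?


1110110100 = 948
1101101101 = 877
Sum = 1825 = 11100100001
1s count = 5

odd parity (5 ones in 11100100001)


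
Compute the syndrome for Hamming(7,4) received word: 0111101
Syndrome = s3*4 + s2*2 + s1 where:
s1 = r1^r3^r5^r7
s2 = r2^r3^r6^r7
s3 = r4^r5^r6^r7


s1=1, s2=1, s3=1

Syndrome = 7 (error at position 7)


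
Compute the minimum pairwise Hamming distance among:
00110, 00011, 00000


Comparing all pairs, minimum distance: 2
Can detect 1 errors, correct 0 errors

2


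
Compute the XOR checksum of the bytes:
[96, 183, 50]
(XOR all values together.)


XOR chain: 96 ^ 183 ^ 50 = 229

229


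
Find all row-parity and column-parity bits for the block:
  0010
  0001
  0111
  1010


Row parities: 1110
Column parities: 1110

Row P: 1110, Col P: 1110, Corner: 1


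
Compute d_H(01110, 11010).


XOR: 10100
Count of 1s: 2

2


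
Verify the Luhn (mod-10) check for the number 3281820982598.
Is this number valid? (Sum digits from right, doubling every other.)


Luhn sum = 72
72 mod 10 = 2

Invalid (Luhn sum mod 10 = 2)


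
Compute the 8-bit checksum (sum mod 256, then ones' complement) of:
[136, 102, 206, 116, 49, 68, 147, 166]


Sum = 990 mod 256 = 222
Complement = 33

33


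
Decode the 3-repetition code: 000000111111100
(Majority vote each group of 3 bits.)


Groups: 000, 000, 111, 111, 100
Majority votes: 00110

00110


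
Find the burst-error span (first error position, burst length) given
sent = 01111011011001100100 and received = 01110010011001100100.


XOR: 00001001000000000000

Burst at position 4, length 4


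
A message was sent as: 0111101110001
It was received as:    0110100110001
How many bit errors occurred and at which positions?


XOR: 0001001000000

2 error(s) at position(s): 3, 6


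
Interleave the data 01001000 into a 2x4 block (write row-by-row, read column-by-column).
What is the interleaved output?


Matrix:
  0100
  1000
Read columns: 01100000

01100000


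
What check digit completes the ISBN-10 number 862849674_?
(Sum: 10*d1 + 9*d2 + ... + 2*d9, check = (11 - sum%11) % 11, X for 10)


Weighted sum: 328
328 mod 11 = 9

Check digit: 2


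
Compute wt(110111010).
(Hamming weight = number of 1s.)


Counting 1s in 110111010

6


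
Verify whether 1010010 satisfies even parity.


Number of 1s: 3

No, parity error (3 ones)


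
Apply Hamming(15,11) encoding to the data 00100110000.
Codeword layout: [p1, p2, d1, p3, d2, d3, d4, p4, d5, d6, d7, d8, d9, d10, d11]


Parity bits: p1=1, p2=1, p3=1, p4=0

110101000110000


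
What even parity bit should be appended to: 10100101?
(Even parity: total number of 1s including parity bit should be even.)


Number of 1s in data: 4
Parity bit: 0

0


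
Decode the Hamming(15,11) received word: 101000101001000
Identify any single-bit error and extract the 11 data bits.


Syndrome = 0: no error detected

Data: 10011001000 (no errors)


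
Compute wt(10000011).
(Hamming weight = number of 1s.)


Counting 1s in 10000011

3


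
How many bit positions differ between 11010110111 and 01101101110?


XOR: 10111011001
Count of 1s: 7

7


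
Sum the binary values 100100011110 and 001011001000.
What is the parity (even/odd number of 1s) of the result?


100100011110 = 2334
001011001000 = 712
Sum = 3046 = 101111100110
1s count = 8

even parity (8 ones in 101111100110)


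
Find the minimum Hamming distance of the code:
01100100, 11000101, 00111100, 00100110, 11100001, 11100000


Comparing all pairs, minimum distance: 1
Can detect 0 errors, correct 0 errors

1


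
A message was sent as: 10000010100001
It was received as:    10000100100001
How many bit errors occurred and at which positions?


XOR: 00000110000000

2 error(s) at position(s): 5, 6


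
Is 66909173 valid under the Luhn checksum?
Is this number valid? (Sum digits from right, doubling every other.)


Luhn sum = 36
36 mod 10 = 6

Invalid (Luhn sum mod 10 = 6)


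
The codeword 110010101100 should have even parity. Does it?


Number of 1s: 6

Yes, parity is correct (6 ones)


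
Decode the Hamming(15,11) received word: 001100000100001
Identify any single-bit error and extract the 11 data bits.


Syndrome = 2: error at position 2

Data: 10000100001 (corrected bit 2)


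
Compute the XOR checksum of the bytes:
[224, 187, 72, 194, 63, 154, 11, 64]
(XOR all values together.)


XOR chain: 224 ^ 187 ^ 72 ^ 194 ^ 63 ^ 154 ^ 11 ^ 64 = 63

63


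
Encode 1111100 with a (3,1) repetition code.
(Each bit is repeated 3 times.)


Each bit -> 3 copies

111111111111111000000


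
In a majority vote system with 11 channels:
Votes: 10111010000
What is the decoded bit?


Ones: 5 out of 11
Threshold: 6

0 (5/11 voted 1)


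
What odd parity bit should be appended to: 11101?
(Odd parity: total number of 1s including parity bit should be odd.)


Number of 1s in data: 4
Parity bit: 1

1


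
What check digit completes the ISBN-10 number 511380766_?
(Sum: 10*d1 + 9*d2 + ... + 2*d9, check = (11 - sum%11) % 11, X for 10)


Weighted sum: 194
194 mod 11 = 7

Check digit: 4


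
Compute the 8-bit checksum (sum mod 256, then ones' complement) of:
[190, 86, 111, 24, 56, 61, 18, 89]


Sum = 635 mod 256 = 123
Complement = 132

132


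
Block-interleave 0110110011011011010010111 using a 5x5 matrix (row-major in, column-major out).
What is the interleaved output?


Matrix:
  01101
  10011
  01101
  10100
  10111
Read columns: 0101110100101110100111101

0101110100101110100111101


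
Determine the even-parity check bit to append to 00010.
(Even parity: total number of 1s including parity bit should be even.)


Number of 1s in data: 1
Parity bit: 1

1


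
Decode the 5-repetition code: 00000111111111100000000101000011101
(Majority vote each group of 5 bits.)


Groups: 00000, 11111, 11111, 00000, 00010, 10000, 11101
Majority votes: 0110001

0110001


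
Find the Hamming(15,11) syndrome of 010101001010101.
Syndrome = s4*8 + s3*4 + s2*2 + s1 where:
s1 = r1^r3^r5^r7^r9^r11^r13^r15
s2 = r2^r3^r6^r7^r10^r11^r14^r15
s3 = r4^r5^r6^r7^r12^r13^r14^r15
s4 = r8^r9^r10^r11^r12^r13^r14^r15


s1=0, s2=0, s3=0, s4=0

Syndrome = 0 (no error)


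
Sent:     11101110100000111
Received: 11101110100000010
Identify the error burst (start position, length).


XOR: 00000000000000101

Burst at position 14, length 3


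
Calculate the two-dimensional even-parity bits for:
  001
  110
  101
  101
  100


Row parities: 10001
Column parities: 011

Row P: 10001, Col P: 011, Corner: 0


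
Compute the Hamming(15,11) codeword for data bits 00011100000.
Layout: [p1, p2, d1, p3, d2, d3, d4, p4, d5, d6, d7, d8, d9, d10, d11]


Parity bits: p1=0, p2=0, p3=1, p4=0

000100101100000


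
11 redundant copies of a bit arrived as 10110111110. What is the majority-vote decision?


Ones: 8 out of 11
Threshold: 6

1 (8/11 voted 1)


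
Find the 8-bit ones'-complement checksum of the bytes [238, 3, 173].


Sum = 414 mod 256 = 158
Complement = 97

97


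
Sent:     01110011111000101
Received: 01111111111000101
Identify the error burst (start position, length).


XOR: 00001100000000000

Burst at position 4, length 2


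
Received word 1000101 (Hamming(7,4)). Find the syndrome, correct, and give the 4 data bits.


Syndrome = 3: error at position 3

Data: 1101 (corrected bit 3)


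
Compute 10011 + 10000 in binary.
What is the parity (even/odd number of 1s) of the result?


10011 = 19
10000 = 16
Sum = 35 = 100011
1s count = 3

odd parity (3 ones in 100011)


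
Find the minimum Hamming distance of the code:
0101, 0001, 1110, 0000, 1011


Comparing all pairs, minimum distance: 1
Can detect 0 errors, correct 0 errors

1


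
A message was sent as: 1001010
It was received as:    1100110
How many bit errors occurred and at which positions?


XOR: 0101100

3 error(s) at position(s): 1, 3, 4


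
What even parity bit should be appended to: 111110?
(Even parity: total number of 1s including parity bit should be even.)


Number of 1s in data: 5
Parity bit: 1

1


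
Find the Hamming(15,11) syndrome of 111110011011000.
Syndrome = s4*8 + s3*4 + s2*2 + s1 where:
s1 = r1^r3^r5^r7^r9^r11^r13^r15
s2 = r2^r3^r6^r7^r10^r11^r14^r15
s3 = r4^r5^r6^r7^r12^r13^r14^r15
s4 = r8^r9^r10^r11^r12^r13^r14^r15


s1=1, s2=1, s3=1, s4=0

Syndrome = 7 (error at position 7)


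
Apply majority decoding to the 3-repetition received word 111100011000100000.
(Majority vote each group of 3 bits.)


Groups: 111, 100, 011, 000, 100, 000
Majority votes: 101000

101000


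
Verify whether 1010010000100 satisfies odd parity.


Number of 1s: 4

No, parity error (4 ones)


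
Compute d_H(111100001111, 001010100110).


XOR: 110110101001
Count of 1s: 7

7


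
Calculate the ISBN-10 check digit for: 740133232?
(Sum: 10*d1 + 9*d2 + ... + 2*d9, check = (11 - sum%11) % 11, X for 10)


Weighted sum: 167
167 mod 11 = 2

Check digit: 9


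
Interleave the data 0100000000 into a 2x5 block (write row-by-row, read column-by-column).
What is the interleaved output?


Matrix:
  01000
  00000
Read columns: 0010000000

0010000000


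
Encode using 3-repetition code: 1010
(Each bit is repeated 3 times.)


Each bit -> 3 copies

111000111000


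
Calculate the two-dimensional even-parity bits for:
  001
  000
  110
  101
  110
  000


Row parities: 100000
Column parities: 100

Row P: 100000, Col P: 100, Corner: 1


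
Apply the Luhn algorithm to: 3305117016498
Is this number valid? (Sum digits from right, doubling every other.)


Luhn sum = 45
45 mod 10 = 5

Invalid (Luhn sum mod 10 = 5)


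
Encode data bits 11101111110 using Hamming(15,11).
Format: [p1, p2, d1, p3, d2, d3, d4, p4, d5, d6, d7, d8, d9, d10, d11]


Parity bits: p1=1, p2=1, p3=1, p4=0

111111001111110


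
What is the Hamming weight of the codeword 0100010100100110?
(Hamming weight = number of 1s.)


Counting 1s in 0100010100100110

6


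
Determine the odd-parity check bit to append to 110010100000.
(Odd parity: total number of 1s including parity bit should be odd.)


Number of 1s in data: 4
Parity bit: 1

1


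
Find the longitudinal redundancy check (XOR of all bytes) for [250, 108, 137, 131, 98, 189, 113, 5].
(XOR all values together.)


XOR chain: 250 ^ 108 ^ 137 ^ 131 ^ 98 ^ 189 ^ 113 ^ 5 = 55

55


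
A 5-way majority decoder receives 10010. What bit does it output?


Ones: 2 out of 5
Threshold: 3

0 (2/5 voted 1)


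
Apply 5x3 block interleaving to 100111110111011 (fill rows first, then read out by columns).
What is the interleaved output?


Matrix:
  100
  111
  110
  111
  011
Read columns: 111100111101011

111100111101011


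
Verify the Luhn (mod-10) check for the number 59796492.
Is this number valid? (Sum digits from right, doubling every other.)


Luhn sum = 42
42 mod 10 = 2

Invalid (Luhn sum mod 10 = 2)


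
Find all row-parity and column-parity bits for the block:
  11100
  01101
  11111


Row parities: 111
Column parities: 01110

Row P: 111, Col P: 01110, Corner: 1


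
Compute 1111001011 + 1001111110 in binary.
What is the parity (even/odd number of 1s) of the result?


1111001011 = 971
1001111110 = 638
Sum = 1609 = 11001001001
1s count = 5

odd parity (5 ones in 11001001001)


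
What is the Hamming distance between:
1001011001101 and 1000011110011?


XOR: 0001000111110
Count of 1s: 6

6


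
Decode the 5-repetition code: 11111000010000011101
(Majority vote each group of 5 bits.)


Groups: 11111, 00001, 00000, 11101
Majority votes: 1001

1001


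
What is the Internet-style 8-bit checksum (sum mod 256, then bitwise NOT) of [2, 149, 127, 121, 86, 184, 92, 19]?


Sum = 780 mod 256 = 12
Complement = 243

243


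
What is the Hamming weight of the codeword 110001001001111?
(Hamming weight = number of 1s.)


Counting 1s in 110001001001111

8


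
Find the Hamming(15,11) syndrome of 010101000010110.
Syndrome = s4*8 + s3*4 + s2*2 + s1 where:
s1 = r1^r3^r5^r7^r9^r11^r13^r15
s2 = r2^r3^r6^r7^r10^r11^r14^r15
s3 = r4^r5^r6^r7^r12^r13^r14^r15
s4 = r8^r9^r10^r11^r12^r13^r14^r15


s1=0, s2=0, s3=0, s4=1

Syndrome = 8 (error at position 8)


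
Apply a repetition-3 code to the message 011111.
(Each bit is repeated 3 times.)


Each bit -> 3 copies

000111111111111111


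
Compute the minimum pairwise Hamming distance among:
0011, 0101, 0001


Comparing all pairs, minimum distance: 1
Can detect 0 errors, correct 0 errors

1


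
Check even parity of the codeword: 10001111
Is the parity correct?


Number of 1s: 5

No, parity error (5 ones)


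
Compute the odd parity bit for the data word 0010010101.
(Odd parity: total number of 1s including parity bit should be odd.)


Number of 1s in data: 4
Parity bit: 1

1


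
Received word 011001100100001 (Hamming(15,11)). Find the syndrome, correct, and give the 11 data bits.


Syndrome = 5: error at position 5

Data: 11110100001 (corrected bit 5)


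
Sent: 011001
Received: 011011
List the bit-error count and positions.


XOR: 000010

1 error(s) at position(s): 4


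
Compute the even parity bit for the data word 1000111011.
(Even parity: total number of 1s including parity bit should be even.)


Number of 1s in data: 6
Parity bit: 0

0


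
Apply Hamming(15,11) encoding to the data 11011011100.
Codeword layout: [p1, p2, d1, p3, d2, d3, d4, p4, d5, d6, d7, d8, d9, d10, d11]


Parity bits: p1=0, p2=1, p3=0, p4=0

011010101011100


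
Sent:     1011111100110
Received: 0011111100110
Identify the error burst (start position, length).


XOR: 1000000000000

Burst at position 0, length 1


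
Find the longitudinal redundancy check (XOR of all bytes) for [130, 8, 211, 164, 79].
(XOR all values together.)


XOR chain: 130 ^ 8 ^ 211 ^ 164 ^ 79 = 178

178


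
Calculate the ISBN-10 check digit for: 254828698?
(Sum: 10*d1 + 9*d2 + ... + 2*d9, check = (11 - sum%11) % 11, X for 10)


Weighted sum: 272
272 mod 11 = 8

Check digit: 3


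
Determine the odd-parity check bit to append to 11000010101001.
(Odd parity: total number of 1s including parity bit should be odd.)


Number of 1s in data: 6
Parity bit: 1

1


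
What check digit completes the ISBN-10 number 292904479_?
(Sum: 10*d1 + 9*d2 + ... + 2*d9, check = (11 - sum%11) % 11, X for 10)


Weighted sum: 255
255 mod 11 = 2

Check digit: 9


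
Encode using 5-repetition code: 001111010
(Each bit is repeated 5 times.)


Each bit -> 5 copies

000000000011111111111111111111000001111100000


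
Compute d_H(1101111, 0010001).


XOR: 1111110
Count of 1s: 6

6


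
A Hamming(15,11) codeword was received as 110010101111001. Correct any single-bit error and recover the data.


Syndrome = 10: error at position 10

Data: 01011011001 (corrected bit 10)


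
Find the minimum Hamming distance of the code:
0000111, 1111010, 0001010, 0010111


Comparing all pairs, minimum distance: 1
Can detect 0 errors, correct 0 errors

1


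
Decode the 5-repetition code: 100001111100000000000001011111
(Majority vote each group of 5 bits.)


Groups: 10000, 11111, 00000, 00000, 00010, 11111
Majority votes: 010001

010001


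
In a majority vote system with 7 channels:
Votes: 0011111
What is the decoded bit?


Ones: 5 out of 7
Threshold: 4

1 (5/7 voted 1)


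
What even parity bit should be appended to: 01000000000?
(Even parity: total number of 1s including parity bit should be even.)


Number of 1s in data: 1
Parity bit: 1

1


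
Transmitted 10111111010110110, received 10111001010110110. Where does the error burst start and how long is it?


XOR: 00000110000000000

Burst at position 5, length 2


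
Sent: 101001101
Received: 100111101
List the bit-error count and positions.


XOR: 001110000

3 error(s) at position(s): 2, 3, 4


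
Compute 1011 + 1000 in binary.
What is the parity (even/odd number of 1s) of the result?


1011 = 11
1000 = 8
Sum = 19 = 10011
1s count = 3

odd parity (3 ones in 10011)


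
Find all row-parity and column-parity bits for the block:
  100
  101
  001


Row parities: 101
Column parities: 000

Row P: 101, Col P: 000, Corner: 0


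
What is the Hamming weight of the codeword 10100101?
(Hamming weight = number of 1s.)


Counting 1s in 10100101

4


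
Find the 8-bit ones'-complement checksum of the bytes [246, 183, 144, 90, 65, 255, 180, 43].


Sum = 1206 mod 256 = 182
Complement = 73

73


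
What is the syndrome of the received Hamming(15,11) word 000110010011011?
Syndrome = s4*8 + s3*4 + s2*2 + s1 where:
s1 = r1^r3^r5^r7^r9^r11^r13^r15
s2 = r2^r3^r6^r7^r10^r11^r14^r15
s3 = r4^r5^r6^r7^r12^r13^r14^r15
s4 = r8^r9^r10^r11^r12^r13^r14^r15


s1=1, s2=1, s3=1, s4=1

Syndrome = 15 (error at position 15)


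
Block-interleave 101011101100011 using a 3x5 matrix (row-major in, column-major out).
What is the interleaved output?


Matrix:
  10101
  11011
  00011
Read columns: 110010100011111

110010100011111


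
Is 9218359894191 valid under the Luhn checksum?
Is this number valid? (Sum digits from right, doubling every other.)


Luhn sum = 69
69 mod 10 = 9

Invalid (Luhn sum mod 10 = 9)


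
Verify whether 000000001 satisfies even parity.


Number of 1s: 1

No, parity error (1 ones)


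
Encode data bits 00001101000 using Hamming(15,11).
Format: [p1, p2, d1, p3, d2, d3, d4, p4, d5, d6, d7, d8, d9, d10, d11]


Parity bits: p1=1, p2=1, p3=1, p4=1

110100011101000


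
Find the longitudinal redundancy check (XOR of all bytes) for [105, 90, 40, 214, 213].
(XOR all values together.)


XOR chain: 105 ^ 90 ^ 40 ^ 214 ^ 213 = 24

24


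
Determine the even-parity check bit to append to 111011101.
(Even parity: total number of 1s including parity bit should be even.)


Number of 1s in data: 7
Parity bit: 1

1


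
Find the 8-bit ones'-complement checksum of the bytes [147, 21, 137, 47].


Sum = 352 mod 256 = 96
Complement = 159

159


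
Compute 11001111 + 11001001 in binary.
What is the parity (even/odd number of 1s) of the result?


11001111 = 207
11001001 = 201
Sum = 408 = 110011000
1s count = 4

even parity (4 ones in 110011000)


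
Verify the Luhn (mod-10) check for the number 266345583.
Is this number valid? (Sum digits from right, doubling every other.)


Luhn sum = 37
37 mod 10 = 7

Invalid (Luhn sum mod 10 = 7)


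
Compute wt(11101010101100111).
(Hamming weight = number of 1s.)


Counting 1s in 11101010101100111

11


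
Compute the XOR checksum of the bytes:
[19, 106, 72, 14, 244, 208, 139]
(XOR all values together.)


XOR chain: 19 ^ 106 ^ 72 ^ 14 ^ 244 ^ 208 ^ 139 = 144

144


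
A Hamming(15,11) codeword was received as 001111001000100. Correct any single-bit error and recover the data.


Syndrome = 0: no error detected

Data: 11101000100 (no errors)


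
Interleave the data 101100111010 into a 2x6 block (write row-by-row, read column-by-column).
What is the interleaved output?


Matrix:
  101100
  111010
Read columns: 110111100100

110111100100


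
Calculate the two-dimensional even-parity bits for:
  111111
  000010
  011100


Row parities: 011
Column parities: 100001

Row P: 011, Col P: 100001, Corner: 0


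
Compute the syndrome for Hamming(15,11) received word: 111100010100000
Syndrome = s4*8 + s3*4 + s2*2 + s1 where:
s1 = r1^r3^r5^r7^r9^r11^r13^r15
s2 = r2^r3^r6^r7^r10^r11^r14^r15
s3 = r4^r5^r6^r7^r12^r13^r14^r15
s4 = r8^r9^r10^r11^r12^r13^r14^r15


s1=0, s2=1, s3=1, s4=0

Syndrome = 6 (error at position 6)


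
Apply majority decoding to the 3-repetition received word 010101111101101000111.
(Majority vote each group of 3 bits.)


Groups: 010, 101, 111, 101, 101, 000, 111
Majority votes: 0111101

0111101


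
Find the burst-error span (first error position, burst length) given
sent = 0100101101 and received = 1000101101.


XOR: 1100000000

Burst at position 0, length 2


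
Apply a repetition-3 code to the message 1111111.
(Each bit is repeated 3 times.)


Each bit -> 3 copies

111111111111111111111


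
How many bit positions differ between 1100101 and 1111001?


XOR: 0011100
Count of 1s: 3

3


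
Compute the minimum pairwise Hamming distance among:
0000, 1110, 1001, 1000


Comparing all pairs, minimum distance: 1
Can detect 0 errors, correct 0 errors

1


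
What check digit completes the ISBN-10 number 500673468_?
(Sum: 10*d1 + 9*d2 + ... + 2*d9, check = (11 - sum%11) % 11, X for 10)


Weighted sum: 199
199 mod 11 = 1

Check digit: X


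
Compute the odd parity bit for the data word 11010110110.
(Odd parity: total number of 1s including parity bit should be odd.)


Number of 1s in data: 7
Parity bit: 0

0


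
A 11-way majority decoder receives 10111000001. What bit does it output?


Ones: 5 out of 11
Threshold: 6

0 (5/11 voted 1)


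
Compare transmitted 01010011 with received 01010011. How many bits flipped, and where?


XOR: 00000000

0 errors (received matches sent)


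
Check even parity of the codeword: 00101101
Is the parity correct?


Number of 1s: 4

Yes, parity is correct (4 ones)


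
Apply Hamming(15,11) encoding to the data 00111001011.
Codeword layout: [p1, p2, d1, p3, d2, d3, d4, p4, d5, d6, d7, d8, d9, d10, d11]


Parity bits: p1=1, p2=0, p3=1, p4=0

100101101001011


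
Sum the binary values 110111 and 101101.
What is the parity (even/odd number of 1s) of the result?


110111 = 55
101101 = 45
Sum = 100 = 1100100
1s count = 3

odd parity (3 ones in 1100100)


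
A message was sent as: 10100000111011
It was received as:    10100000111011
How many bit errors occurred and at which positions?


XOR: 00000000000000

0 errors (received matches sent)


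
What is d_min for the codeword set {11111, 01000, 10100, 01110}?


Comparing all pairs, minimum distance: 2
Can detect 1 errors, correct 0 errors

2


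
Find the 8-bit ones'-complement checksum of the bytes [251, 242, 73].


Sum = 566 mod 256 = 54
Complement = 201

201


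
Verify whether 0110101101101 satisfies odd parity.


Number of 1s: 8

No, parity error (8 ones)


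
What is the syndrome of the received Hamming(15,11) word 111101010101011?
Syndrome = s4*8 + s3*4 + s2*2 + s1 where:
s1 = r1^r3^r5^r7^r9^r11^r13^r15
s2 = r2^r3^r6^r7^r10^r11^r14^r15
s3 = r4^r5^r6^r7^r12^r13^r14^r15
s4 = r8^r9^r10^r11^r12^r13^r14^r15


s1=1, s2=0, s3=1, s4=1

Syndrome = 13 (error at position 13)


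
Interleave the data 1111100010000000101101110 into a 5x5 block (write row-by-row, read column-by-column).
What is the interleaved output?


Matrix:
  11111
  00010
  00000
  01011
  01110
Read columns: 1000010011100011101110010

1000010011100011101110010


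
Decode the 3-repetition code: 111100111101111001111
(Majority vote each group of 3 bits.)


Groups: 111, 100, 111, 101, 111, 001, 111
Majority votes: 1011101

1011101


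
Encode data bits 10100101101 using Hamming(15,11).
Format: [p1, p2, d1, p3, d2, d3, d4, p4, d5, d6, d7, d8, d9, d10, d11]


Parity bits: p1=1, p2=0, p3=0, p4=0

101001000101101


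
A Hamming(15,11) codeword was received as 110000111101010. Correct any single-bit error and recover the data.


Syndrome = 13: error at position 13

Data: 00011101110 (corrected bit 13)


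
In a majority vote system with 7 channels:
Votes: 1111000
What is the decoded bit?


Ones: 4 out of 7
Threshold: 4

1 (4/7 voted 1)


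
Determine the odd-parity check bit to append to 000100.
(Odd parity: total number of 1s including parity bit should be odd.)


Number of 1s in data: 1
Parity bit: 0

0


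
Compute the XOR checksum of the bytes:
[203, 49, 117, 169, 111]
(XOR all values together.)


XOR chain: 203 ^ 49 ^ 117 ^ 169 ^ 111 = 73

73


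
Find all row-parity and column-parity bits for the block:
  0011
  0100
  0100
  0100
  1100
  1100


Row parities: 011100
Column parities: 0111

Row P: 011100, Col P: 0111, Corner: 1


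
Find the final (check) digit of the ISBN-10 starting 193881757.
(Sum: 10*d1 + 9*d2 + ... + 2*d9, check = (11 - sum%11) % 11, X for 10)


Weighted sum: 281
281 mod 11 = 6

Check digit: 5


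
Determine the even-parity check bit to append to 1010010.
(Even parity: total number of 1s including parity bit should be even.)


Number of 1s in data: 3
Parity bit: 1

1


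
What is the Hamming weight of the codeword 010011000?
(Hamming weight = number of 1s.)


Counting 1s in 010011000

3


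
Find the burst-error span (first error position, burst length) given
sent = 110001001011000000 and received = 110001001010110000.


XOR: 000000000001110000

Burst at position 11, length 3


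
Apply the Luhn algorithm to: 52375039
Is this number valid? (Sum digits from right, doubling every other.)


Luhn sum = 32
32 mod 10 = 2

Invalid (Luhn sum mod 10 = 2)


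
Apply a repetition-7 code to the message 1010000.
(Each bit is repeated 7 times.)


Each bit -> 7 copies

1111111000000011111110000000000000000000000000000


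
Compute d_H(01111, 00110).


XOR: 01001
Count of 1s: 2

2


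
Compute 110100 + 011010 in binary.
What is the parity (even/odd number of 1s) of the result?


110100 = 52
011010 = 26
Sum = 78 = 1001110
1s count = 4

even parity (4 ones in 1001110)


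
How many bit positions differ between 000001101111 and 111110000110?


XOR: 111111101001
Count of 1s: 9

9


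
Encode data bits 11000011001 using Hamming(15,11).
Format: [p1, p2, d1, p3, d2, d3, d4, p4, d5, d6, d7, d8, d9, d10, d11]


Parity bits: p1=0, p2=1, p3=1, p4=1

011110010011001


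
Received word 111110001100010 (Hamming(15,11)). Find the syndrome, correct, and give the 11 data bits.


Syndrome = 12: error at position 12

Data: 11001101010 (corrected bit 12)


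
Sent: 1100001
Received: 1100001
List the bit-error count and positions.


XOR: 0000000

0 errors (received matches sent)


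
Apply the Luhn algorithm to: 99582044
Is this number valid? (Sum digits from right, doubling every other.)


Luhn sum = 43
43 mod 10 = 3

Invalid (Luhn sum mod 10 = 3)


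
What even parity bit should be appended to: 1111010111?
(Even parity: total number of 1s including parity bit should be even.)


Number of 1s in data: 8
Parity bit: 0

0


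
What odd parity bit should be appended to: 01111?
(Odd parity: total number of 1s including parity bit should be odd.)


Number of 1s in data: 4
Parity bit: 1

1


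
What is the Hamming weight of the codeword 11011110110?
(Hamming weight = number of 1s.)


Counting 1s in 11011110110

8


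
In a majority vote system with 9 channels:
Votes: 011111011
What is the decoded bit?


Ones: 7 out of 9
Threshold: 5

1 (7/9 voted 1)


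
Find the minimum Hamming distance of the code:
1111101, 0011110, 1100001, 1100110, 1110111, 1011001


Comparing all pairs, minimum distance: 2
Can detect 1 errors, correct 0 errors

2


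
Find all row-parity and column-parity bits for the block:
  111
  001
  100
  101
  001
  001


Row parities: 111011
Column parities: 111

Row P: 111011, Col P: 111, Corner: 1


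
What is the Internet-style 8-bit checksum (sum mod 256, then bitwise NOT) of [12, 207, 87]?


Sum = 306 mod 256 = 50
Complement = 205

205


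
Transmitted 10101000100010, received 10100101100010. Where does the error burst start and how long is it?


XOR: 00001101000000

Burst at position 4, length 4


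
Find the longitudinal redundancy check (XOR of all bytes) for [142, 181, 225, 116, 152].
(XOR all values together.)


XOR chain: 142 ^ 181 ^ 225 ^ 116 ^ 152 = 54

54


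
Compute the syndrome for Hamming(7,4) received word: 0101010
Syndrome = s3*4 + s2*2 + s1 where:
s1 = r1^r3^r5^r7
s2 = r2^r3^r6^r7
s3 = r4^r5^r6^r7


s1=0, s2=0, s3=0

Syndrome = 0 (no error)


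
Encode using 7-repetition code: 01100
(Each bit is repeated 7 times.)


Each bit -> 7 copies

00000001111111111111100000000000000


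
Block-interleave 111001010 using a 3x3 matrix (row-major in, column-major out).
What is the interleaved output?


Matrix:
  111
  001
  010
Read columns: 100101110

100101110


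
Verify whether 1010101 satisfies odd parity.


Number of 1s: 4

No, parity error (4 ones)


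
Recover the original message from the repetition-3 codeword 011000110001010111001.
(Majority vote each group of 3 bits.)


Groups: 011, 000, 110, 001, 010, 111, 001
Majority votes: 1010010

1010010


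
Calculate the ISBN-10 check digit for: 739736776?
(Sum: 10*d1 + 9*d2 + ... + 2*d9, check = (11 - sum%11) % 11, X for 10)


Weighted sum: 327
327 mod 11 = 8

Check digit: 3


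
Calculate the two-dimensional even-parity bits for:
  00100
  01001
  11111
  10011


Row parities: 1011
Column parities: 00001

Row P: 1011, Col P: 00001, Corner: 1


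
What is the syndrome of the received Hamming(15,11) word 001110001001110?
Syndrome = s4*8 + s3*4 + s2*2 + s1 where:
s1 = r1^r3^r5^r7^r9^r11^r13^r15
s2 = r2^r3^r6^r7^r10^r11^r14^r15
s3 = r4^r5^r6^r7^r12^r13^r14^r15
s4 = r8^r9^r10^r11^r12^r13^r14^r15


s1=0, s2=0, s3=1, s4=0

Syndrome = 4 (error at position 4)


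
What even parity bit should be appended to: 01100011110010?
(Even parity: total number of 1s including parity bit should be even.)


Number of 1s in data: 7
Parity bit: 1

1


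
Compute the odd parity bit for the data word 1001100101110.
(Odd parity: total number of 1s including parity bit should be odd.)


Number of 1s in data: 7
Parity bit: 0

0


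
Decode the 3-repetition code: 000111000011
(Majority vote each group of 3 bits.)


Groups: 000, 111, 000, 011
Majority votes: 0101

0101


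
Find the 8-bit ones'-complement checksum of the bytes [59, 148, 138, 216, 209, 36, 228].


Sum = 1034 mod 256 = 10
Complement = 245

245


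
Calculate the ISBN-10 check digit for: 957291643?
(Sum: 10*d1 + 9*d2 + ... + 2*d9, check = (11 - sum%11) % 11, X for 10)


Weighted sum: 306
306 mod 11 = 9

Check digit: 2
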